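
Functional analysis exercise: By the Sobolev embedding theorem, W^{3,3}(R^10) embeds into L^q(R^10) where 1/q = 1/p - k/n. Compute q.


Using the Sobolev embedding formula: 1/q = 1/p - k/n
1/q = 1/3 - 3/10 = 1/30
q = 1/(1/30) = 30

30.0000


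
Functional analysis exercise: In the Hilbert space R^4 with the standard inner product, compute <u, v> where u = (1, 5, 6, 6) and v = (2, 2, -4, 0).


Computing the standard inner product <u, v> = sum u_i * v_i
= 1*2 + 5*2 + 6*-4 + 6*0
= 2 + 10 + -24 + 0
= -12

-12


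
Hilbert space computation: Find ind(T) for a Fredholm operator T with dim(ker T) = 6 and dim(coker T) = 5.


The Fredholm index is defined as ind(T) = dim(ker T) - dim(coker T)
= 6 - 5
= 1

1


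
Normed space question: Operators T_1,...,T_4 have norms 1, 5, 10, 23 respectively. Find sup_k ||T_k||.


By the Uniform Boundedness Principle, the supremum of norms is finite.
sup_k ||T_k|| = max(1, 5, 10, 23) = 23

23


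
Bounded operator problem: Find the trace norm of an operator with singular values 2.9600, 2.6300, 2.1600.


The nuclear norm is the sum of all singular values.
||T||_1 = 2.9600 + 2.6300 + 2.1600
= 7.7500

7.7500


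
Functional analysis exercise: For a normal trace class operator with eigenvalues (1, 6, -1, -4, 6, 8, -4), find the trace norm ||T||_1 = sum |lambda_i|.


For a normal operator, singular values equal |eigenvalues|.
Trace norm = sum |lambda_i| = 1 + 6 + 1 + 4 + 6 + 8 + 4
= 30

30


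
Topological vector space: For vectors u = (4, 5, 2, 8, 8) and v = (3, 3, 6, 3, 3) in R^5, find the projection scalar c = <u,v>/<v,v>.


Computing <u,v> = 4*3 + 5*3 + 2*6 + 8*3 + 8*3 = 87
Computing <v,v> = 3^2 + 3^2 + 6^2 + 3^2 + 3^2 = 72
Projection coefficient = 87/72 = 1.2083

1.2083


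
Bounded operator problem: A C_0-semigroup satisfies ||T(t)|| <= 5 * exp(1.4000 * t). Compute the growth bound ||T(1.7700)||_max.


||T(1.7700)|| <= 5 * exp(1.4000 * 1.7700)
= 5 * exp(2.4780)
= 5 * 11.9174
= 59.5870

59.5870


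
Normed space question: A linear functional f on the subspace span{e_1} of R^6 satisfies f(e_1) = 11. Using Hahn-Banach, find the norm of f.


The norm of f is given by ||f|| = sup_{||x||=1} |f(x)|.
On span{e_1}, ||e_1|| = 1, so ||f|| = |f(e_1)| / ||e_1||
= |11| / 1 = 11.0000

11.0000


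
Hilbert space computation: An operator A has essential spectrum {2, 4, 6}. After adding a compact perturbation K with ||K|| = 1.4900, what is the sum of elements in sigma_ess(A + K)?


By Weyl's theorem, the essential spectrum is invariant under compact perturbations.
sigma_ess(A + K) = sigma_ess(A) = {2, 4, 6}
Sum = 2 + 4 + 6 = 12

12


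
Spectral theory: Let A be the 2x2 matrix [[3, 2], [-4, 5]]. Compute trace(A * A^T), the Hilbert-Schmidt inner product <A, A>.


trace(A * A^T) = sum of squares of all entries
= 3^2 + 2^2 + (-4)^2 + 5^2
= 9 + 4 + 16 + 25
= 54

54


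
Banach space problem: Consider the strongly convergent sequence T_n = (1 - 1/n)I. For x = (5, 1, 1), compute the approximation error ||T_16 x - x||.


T_16 x - x = (1 - 1/16)x - x = -x/16
||x|| = sqrt(27) = 5.1962
||T_16 x - x|| = ||x||/16 = 5.1962/16 = 0.3248

0.3248


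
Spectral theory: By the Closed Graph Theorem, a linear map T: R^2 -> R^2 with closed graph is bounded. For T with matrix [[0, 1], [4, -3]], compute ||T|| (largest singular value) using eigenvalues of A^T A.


A^T A = [[16, -12], [-12, 10]]
trace(A^T A) = 26, det(A^T A) = 16
discriminant = 26^2 - 4*16 = 612
Largest eigenvalue of A^T A = (trace + sqrt(disc))/2 = 25.3693
||T|| = sqrt(25.3693) = 5.0368

5.0368


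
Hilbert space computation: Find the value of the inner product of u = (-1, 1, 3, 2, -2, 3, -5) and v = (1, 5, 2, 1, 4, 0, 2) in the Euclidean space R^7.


Computing the standard inner product <u, v> = sum u_i * v_i
= -1*1 + 1*5 + 3*2 + 2*1 + -2*4 + 3*0 + -5*2
= -1 + 5 + 6 + 2 + -8 + 0 + -10
= -6

-6


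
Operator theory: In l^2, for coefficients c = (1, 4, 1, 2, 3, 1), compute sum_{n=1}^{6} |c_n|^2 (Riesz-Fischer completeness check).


sum |c_n|^2 = 1^2 + 4^2 + 1^2 + 2^2 + 3^2 + 1^2
= 1 + 16 + 1 + 4 + 9 + 1
= 32

32


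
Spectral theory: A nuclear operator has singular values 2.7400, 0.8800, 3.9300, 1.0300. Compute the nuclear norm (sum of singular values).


The nuclear norm is the sum of all singular values.
||T||_1 = 2.7400 + 0.8800 + 3.9300 + 1.0300
= 8.5800

8.5800


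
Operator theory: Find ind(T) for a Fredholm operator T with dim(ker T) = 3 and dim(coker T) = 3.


The Fredholm index is defined as ind(T) = dim(ker T) - dim(coker T)
= 3 - 3
= 0

0


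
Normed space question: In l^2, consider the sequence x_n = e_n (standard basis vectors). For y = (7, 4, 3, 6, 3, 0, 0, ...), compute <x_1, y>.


x_1 = e_1 is the standard basis vector with 1 in position 1.
<x_1, y> = y_1 = 7
As n -> infinity, <x_n, y> -> 0, confirming weak convergence of (x_n) to 0.

7


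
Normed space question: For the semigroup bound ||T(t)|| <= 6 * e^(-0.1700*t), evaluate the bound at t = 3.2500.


||T(3.2500)|| <= 6 * exp(-0.1700 * 3.2500)
= 6 * exp(-0.5525)
= 6 * 0.5755
= 3.4531

3.4531


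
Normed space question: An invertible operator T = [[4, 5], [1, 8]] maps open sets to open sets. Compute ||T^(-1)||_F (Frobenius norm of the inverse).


det(T) = 4*8 - 5*1 = 27
T^(-1) = (1/27) * [[8, -5], [-1, 4]] = [[0.2963, -0.1852], [-0.0370, 0.1481]]
||T^(-1)||_F^2 = 0.2963^2 + (-0.1852)^2 + (-0.0370)^2 + 0.1481^2 = 0.1454
||T^(-1)||_F = sqrt(0.1454) = 0.3813

0.3813


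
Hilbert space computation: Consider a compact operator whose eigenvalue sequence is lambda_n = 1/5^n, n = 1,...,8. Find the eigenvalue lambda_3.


The eigenvalue formula gives lambda_3 = 1/5^3
= 1/125
= 0.0080

0.0080


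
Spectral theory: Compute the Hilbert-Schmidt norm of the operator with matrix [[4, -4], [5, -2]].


The Hilbert-Schmidt norm is sqrt(sum of squares of all entries).
Sum of squares = 4^2 + (-4)^2 + 5^2 + (-2)^2
= 16 + 16 + 25 + 4 = 61
||T||_HS = sqrt(61) = 7.8102

7.8102


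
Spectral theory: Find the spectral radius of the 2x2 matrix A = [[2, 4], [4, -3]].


For a 2x2 matrix, eigenvalues satisfy lambda^2 - (trace)*lambda + det = 0
trace = 2 + -3 = -1
det = 2*-3 - 4*4 = -22
discriminant = (-1)^2 - 4*(-22) = 89
spectral radius = max |eigenvalue| = 5.2170

5.2170


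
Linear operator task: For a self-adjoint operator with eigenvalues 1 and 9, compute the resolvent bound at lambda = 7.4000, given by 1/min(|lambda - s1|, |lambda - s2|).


dist(7.4000, {1, 9}) = min(|7.4000 - 1|, |7.4000 - 9|)
= min(6.4000, 1.6000) = 1.6000
Resolvent bound = 1/1.6000 = 0.6250

0.6250


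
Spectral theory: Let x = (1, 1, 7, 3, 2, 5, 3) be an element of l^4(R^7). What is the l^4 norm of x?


The l^4 norm = (sum |x_i|^4)^(1/4)
Sum of 4th powers = 1 + 1 + 2401 + 81 + 16 + 625 + 81 = 3206
||x||_4 = (3206)^(1/4) = 7.5247

7.5247


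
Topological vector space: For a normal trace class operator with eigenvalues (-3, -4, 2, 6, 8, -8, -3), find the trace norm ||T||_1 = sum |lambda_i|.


For a normal operator, singular values equal |eigenvalues|.
Trace norm = sum |lambda_i| = 3 + 4 + 2 + 6 + 8 + 8 + 3
= 34

34


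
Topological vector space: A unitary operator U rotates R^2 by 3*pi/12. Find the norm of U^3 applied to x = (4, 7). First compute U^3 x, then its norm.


U is a rotation by theta = 3*pi/12
U^3 = rotation by 3*theta = 9*pi/12
cos(9*pi/12) = -0.7071, sin(9*pi/12) = 0.7071
U^3 x = (-0.7071 * 4 - 0.7071 * 7, 0.7071 * 4 + -0.7071 * 7)
= (-7.7782, -2.1213)
||U^3 x|| = sqrt((-7.7782)^2 + (-2.1213)^2) = sqrt(65.0000) = 8.0623

8.0623


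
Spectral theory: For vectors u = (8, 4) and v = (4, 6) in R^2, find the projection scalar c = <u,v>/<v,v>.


Computing <u,v> = 8*4 + 4*6 = 56
Computing <v,v> = 4^2 + 6^2 = 52
Projection coefficient = 56/52 = 1.0769

1.0769


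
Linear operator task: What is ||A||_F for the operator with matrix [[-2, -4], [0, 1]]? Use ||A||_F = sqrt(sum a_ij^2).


||A||_F^2 = sum a_ij^2
= (-2)^2 + (-4)^2 + 0^2 + 1^2
= 4 + 16 + 0 + 1 = 21
||A||_F = sqrt(21) = 4.5826

4.5826


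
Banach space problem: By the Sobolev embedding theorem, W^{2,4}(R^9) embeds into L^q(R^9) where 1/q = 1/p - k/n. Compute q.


Using the Sobolev embedding formula: 1/q = 1/p - k/n
1/q = 1/4 - 2/9 = 1/36
q = 1/(1/36) = 36

36.0000


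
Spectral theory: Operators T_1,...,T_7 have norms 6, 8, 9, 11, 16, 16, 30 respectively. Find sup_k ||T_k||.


By the Uniform Boundedness Principle, the supremum of norms is finite.
sup_k ||T_k|| = max(6, 8, 9, 11, 16, 16, 30) = 30

30


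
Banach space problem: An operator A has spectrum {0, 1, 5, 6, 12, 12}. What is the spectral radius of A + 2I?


Spectrum of A + 2I = {2, 3, 7, 8, 14, 14}
Spectral radius = max |lambda| over the shifted spectrum
= max(2, 3, 7, 8, 14, 14) = 14

14


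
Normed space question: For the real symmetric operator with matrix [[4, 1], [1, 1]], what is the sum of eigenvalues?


For a self-adjoint (symmetric) matrix, the eigenvalues are real.
The sum of eigenvalues equals the trace of the matrix.
trace = 4 + 1 = 5

5


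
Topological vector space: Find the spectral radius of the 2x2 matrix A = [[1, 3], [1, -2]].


For a 2x2 matrix, eigenvalues satisfy lambda^2 - (trace)*lambda + det = 0
trace = 1 + -2 = -1
det = 1*-2 - 3*1 = -5
discriminant = (-1)^2 - 4*(-5) = 21
spectral radius = max |eigenvalue| = 2.7913

2.7913


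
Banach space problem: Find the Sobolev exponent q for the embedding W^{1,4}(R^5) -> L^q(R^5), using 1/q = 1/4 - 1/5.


Using the Sobolev embedding formula: 1/q = 1/p - k/n
1/q = 1/4 - 1/5 = 1/20
q = 1/(1/20) = 20

20.0000


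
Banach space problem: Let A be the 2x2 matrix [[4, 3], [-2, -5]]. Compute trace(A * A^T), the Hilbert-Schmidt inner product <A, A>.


trace(A * A^T) = sum of squares of all entries
= 4^2 + 3^2 + (-2)^2 + (-5)^2
= 16 + 9 + 4 + 25
= 54

54


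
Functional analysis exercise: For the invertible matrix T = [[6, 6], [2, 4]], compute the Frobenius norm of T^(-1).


det(T) = 6*4 - 6*2 = 12
T^(-1) = (1/12) * [[4, -6], [-2, 6]] = [[0.3333, -0.5000], [-0.1667, 0.5000]]
||T^(-1)||_F^2 = 0.3333^2 + (-0.5000)^2 + (-0.1667)^2 + 0.5000^2 = 0.6389
||T^(-1)||_F = sqrt(0.6389) = 0.7993

0.7993


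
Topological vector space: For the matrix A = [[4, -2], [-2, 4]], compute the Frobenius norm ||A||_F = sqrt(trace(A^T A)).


||A||_F^2 = sum a_ij^2
= 4^2 + (-2)^2 + (-2)^2 + 4^2
= 16 + 4 + 4 + 16 = 40
||A||_F = sqrt(40) = 6.3246

6.3246


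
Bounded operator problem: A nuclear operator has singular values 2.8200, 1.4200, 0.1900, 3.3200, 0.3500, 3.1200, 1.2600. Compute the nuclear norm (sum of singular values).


The nuclear norm is the sum of all singular values.
||T||_1 = 2.8200 + 1.4200 + 0.1900 + 3.3200 + 0.3500 + 3.1200 + 1.2600
= 12.4800

12.4800


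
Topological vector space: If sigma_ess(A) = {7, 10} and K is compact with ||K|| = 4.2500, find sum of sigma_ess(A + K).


By Weyl's theorem, the essential spectrum is invariant under compact perturbations.
sigma_ess(A + K) = sigma_ess(A) = {7, 10}
Sum = 7 + 10 = 17

17


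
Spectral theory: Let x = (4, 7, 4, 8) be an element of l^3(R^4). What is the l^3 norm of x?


The l^3 norm = (sum |x_i|^3)^(1/3)
Sum of 3th powers = 64 + 343 + 64 + 512 = 983
||x||_3 = (983)^(1/3) = 9.9430

9.9430


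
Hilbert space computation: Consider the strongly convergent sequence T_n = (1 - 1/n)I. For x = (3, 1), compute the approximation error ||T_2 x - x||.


T_2 x - x = (1 - 1/2)x - x = -x/2
||x|| = sqrt(10) = 3.1623
||T_2 x - x|| = ||x||/2 = 3.1623/2 = 1.5811

1.5811


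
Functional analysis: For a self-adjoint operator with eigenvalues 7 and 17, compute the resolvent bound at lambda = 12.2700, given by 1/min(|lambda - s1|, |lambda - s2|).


dist(12.2700, {7, 17}) = min(|12.2700 - 7|, |12.2700 - 17|)
= min(5.2700, 4.7300) = 4.7300
Resolvent bound = 1/4.7300 = 0.2114

0.2114


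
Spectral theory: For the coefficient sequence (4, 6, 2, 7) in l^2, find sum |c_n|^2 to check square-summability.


sum |c_n|^2 = 4^2 + 6^2 + 2^2 + 7^2
= 16 + 36 + 4 + 49
= 105

105


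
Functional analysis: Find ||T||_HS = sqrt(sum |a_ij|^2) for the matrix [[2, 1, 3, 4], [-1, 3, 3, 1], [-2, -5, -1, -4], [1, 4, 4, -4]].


The Hilbert-Schmidt norm is sqrt(sum of squares of all entries).
Sum of squares = 2^2 + 1^2 + 3^2 + 4^2 + (-1)^2 + 3^2 + 3^2 + 1^2 + (-2)^2 + (-5)^2 + (-1)^2 + (-4)^2 + 1^2 + 4^2 + 4^2 + (-4)^2
= 4 + 1 + 9 + 16 + 1 + 9 + 9 + 1 + 4 + 25 + 1 + 16 + 1 + 16 + 16 + 16 = 145
||T||_HS = sqrt(145) = 12.0416

12.0416


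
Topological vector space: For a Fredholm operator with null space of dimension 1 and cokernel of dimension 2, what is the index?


The Fredholm index is defined as ind(T) = dim(ker T) - dim(coker T)
= 1 - 2
= -1

-1


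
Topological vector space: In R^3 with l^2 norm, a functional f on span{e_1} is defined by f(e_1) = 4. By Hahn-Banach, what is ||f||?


The norm of f is given by ||f|| = sup_{||x||=1} |f(x)|.
On span{e_1}, ||e_1|| = 1, so ||f|| = |f(e_1)| / ||e_1||
= |4| / 1 = 4.0000

4.0000


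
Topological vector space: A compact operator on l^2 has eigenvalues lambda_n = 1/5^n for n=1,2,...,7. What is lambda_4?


The eigenvalue formula gives lambda_4 = 1/5^4
= 1/625
= 0.0016

0.0016


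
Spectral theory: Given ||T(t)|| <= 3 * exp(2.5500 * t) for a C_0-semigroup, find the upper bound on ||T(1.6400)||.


||T(1.6400)|| <= 3 * exp(2.5500 * 1.6400)
= 3 * exp(4.1820)
= 3 * 65.4967
= 196.4901

196.4901


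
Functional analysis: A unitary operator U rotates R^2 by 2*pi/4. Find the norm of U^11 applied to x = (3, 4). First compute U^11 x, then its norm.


U is a rotation by theta = 2*pi/4
U^11 = rotation by 11*theta = 22*pi/4 = 6*pi/4 (mod 2*pi)
cos(6*pi/4) = 0.0000, sin(6*pi/4) = -1.0000
U^11 x = (0.0000 * 3 - -1.0000 * 4, -1.0000 * 3 + 0.0000 * 4)
= (4.0000, -3.0000)
||U^11 x|| = sqrt(4.0000^2 + (-3.0000)^2) = sqrt(25.0000) = 5.0000

5.0000


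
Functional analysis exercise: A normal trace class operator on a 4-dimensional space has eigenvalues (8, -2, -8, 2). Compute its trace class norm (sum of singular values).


For a normal operator, singular values equal |eigenvalues|.
Trace norm = sum |lambda_i| = 8 + 2 + 8 + 2
= 20

20


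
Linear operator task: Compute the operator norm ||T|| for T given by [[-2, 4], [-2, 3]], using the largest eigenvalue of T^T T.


A^T A = [[8, -14], [-14, 25]]
trace(A^T A) = 33, det(A^T A) = 4
discriminant = 33^2 - 4*4 = 1073
Largest eigenvalue of A^T A = (trace + sqrt(disc))/2 = 32.8783
||T|| = sqrt(32.8783) = 5.7340

5.7340


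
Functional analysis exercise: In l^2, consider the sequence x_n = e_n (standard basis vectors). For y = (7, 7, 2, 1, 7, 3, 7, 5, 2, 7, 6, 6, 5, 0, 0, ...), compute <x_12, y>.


x_12 = e_12 is the standard basis vector with 1 in position 12.
<x_12, y> = y_12 = 6
As n -> infinity, <x_n, y> -> 0, confirming weak convergence of (x_n) to 0.

6


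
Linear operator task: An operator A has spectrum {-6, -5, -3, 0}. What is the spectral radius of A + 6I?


Spectrum of A + 6I = {0, 1, 3, 6}
Spectral radius = max |lambda| over the shifted spectrum
= max(0, 1, 3, 6) = 6

6


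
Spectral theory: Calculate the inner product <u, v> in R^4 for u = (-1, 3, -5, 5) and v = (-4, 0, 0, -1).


Computing the standard inner product <u, v> = sum u_i * v_i
= -1*-4 + 3*0 + -5*0 + 5*-1
= 4 + 0 + 0 + -5
= -1

-1


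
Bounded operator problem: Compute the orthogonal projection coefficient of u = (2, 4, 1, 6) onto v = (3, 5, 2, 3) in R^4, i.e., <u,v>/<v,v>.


Computing <u,v> = 2*3 + 4*5 + 1*2 + 6*3 = 46
Computing <v,v> = 3^2 + 5^2 + 2^2 + 3^2 = 47
Projection coefficient = 46/47 = 0.9787

0.9787


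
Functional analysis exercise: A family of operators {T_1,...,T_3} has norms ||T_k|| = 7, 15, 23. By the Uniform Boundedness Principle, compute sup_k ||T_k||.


By the Uniform Boundedness Principle, the supremum of norms is finite.
sup_k ||T_k|| = max(7, 15, 23) = 23

23


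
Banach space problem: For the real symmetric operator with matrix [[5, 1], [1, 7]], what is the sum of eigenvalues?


For a self-adjoint (symmetric) matrix, the eigenvalues are real.
The sum of eigenvalues equals the trace of the matrix.
trace = 5 + 7 = 12

12


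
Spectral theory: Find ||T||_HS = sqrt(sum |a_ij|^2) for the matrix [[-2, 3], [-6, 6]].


The Hilbert-Schmidt norm is sqrt(sum of squares of all entries).
Sum of squares = (-2)^2 + 3^2 + (-6)^2 + 6^2
= 4 + 9 + 36 + 36 = 85
||T||_HS = sqrt(85) = 9.2195

9.2195


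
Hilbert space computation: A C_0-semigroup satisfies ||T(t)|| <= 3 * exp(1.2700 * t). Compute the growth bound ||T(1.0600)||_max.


||T(1.0600)|| <= 3 * exp(1.2700 * 1.0600)
= 3 * exp(1.3462)
= 3 * 3.8428
= 11.5284

11.5284


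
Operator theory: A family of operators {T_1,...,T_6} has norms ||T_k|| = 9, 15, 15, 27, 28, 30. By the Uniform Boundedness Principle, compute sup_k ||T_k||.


By the Uniform Boundedness Principle, the supremum of norms is finite.
sup_k ||T_k|| = max(9, 15, 15, 27, 28, 30) = 30

30


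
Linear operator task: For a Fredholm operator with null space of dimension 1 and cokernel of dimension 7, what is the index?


The Fredholm index is defined as ind(T) = dim(ker T) - dim(coker T)
= 1 - 7
= -6

-6


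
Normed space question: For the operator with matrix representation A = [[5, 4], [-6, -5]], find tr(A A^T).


trace(A * A^T) = sum of squares of all entries
= 5^2 + 4^2 + (-6)^2 + (-5)^2
= 25 + 16 + 36 + 25
= 102

102


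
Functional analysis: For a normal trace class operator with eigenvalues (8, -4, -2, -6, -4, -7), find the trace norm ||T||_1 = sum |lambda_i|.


For a normal operator, singular values equal |eigenvalues|.
Trace norm = sum |lambda_i| = 8 + 4 + 2 + 6 + 4 + 7
= 31

31


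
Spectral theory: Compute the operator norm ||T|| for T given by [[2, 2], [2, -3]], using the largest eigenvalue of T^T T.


A^T A = [[8, -2], [-2, 13]]
trace(A^T A) = 21, det(A^T A) = 100
discriminant = 21^2 - 4*100 = 41
Largest eigenvalue of A^T A = (trace + sqrt(disc))/2 = 13.7016
||T|| = sqrt(13.7016) = 3.7016

3.7016


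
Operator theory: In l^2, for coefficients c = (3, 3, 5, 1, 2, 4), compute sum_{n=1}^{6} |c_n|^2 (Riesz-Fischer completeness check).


sum |c_n|^2 = 3^2 + 3^2 + 5^2 + 1^2 + 2^2 + 4^2
= 9 + 9 + 25 + 1 + 4 + 16
= 64

64


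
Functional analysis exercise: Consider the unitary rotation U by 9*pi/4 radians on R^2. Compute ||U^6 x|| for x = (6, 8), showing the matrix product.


U is a rotation by theta = 9*pi/4
U^6 = rotation by 6*theta = 54*pi/4 = 6*pi/4 (mod 2*pi)
cos(6*pi/4) = 0.0000, sin(6*pi/4) = -1.0000
U^6 x = (0.0000 * 6 - -1.0000 * 8, -1.0000 * 6 + 0.0000 * 8)
= (8.0000, -6.0000)
||U^6 x|| = sqrt(8.0000^2 + (-6.0000)^2) = sqrt(100.0000) = 10.0000

10.0000


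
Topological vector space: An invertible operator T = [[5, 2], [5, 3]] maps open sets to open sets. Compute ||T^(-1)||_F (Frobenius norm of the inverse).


det(T) = 5*3 - 2*5 = 5
T^(-1) = (1/5) * [[3, -2], [-5, 5]] = [[0.6000, -0.4000], [-1.0000, 1.0000]]
||T^(-1)||_F^2 = 0.6000^2 + (-0.4000)^2 + (-1.0000)^2 + 1.0000^2 = 2.5200
||T^(-1)||_F = sqrt(2.5200) = 1.5875

1.5875


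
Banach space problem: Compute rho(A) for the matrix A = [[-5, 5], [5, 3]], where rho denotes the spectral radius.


For a 2x2 matrix, eigenvalues satisfy lambda^2 - (trace)*lambda + det = 0
trace = -5 + 3 = -2
det = -5*3 - 5*5 = -40
discriminant = (-2)^2 - 4*(-40) = 164
spectral radius = max |eigenvalue| = 7.4031

7.4031


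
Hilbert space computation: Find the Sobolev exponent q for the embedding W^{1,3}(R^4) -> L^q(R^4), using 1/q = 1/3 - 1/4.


Using the Sobolev embedding formula: 1/q = 1/p - k/n
1/q = 1/3 - 1/4 = 1/12
q = 1/(1/12) = 12

12.0000


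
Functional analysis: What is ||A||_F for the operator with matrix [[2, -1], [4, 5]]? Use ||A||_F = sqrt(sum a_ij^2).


||A||_F^2 = sum a_ij^2
= 2^2 + (-1)^2 + 4^2 + 5^2
= 4 + 1 + 16 + 25 = 46
||A||_F = sqrt(46) = 6.7823

6.7823


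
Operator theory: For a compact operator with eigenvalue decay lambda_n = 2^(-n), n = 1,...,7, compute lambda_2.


The eigenvalue formula gives lambda_2 = 1/2^2
= 1/4
= 0.2500

0.2500


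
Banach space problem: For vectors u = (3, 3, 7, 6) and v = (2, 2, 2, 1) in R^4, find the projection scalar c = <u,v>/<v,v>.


Computing <u,v> = 3*2 + 3*2 + 7*2 + 6*1 = 32
Computing <v,v> = 2^2 + 2^2 + 2^2 + 1^2 = 13
Projection coefficient = 32/13 = 2.4615

2.4615


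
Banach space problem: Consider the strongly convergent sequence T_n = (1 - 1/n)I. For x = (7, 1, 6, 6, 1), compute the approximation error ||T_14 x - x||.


T_14 x - x = (1 - 1/14)x - x = -x/14
||x|| = sqrt(123) = 11.0905
||T_14 x - x|| = ||x||/14 = 11.0905/14 = 0.7922

0.7922


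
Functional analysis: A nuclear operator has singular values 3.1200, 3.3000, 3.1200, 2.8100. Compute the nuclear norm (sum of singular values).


The nuclear norm is the sum of all singular values.
||T||_1 = 3.1200 + 3.3000 + 3.1200 + 2.8100
= 12.3500

12.3500


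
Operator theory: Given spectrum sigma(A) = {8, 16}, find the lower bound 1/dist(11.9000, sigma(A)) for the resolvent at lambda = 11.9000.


dist(11.9000, {8, 16}) = min(|11.9000 - 8|, |11.9000 - 16|)
= min(3.9000, 4.1000) = 3.9000
Resolvent bound = 1/3.9000 = 0.2564

0.2564


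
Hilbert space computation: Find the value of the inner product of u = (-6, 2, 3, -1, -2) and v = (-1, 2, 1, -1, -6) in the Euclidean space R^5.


Computing the standard inner product <u, v> = sum u_i * v_i
= -6*-1 + 2*2 + 3*1 + -1*-1 + -2*-6
= 6 + 4 + 3 + 1 + 12
= 26

26


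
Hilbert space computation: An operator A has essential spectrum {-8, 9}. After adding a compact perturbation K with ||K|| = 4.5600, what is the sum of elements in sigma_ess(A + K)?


By Weyl's theorem, the essential spectrum is invariant under compact perturbations.
sigma_ess(A + K) = sigma_ess(A) = {-8, 9}
Sum = -8 + 9 = 1

1


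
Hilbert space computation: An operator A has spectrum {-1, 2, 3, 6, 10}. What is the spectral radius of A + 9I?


Spectrum of A + 9I = {8, 11, 12, 15, 19}
Spectral radius = max |lambda| over the shifted spectrum
= max(8, 11, 12, 15, 19) = 19

19


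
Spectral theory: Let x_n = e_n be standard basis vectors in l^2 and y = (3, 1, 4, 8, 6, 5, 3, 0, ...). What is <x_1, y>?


x_1 = e_1 is the standard basis vector with 1 in position 1.
<x_1, y> = y_1 = 3
As n -> infinity, <x_n, y> -> 0, confirming weak convergence of (x_n) to 0.

3


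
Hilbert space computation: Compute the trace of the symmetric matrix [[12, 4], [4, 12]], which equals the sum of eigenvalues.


For a self-adjoint (symmetric) matrix, the eigenvalues are real.
The sum of eigenvalues equals the trace of the matrix.
trace = 12 + 12 = 24

24


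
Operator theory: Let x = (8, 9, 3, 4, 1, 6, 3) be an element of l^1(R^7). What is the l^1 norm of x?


The l^1 norm equals the sum of absolute values of all components.
||x||_1 = 8 + 9 + 3 + 4 + 1 + 6 + 3
= 34

34.0000


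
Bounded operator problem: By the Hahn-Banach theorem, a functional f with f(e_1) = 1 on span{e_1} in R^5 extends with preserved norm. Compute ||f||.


The norm of f is given by ||f|| = sup_{||x||=1} |f(x)|.
On span{e_1}, ||e_1|| = 1, so ||f|| = |f(e_1)| / ||e_1||
= |1| / 1 = 1.0000

1.0000


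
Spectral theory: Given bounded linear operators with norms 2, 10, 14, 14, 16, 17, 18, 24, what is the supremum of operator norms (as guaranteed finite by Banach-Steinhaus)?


By the Uniform Boundedness Principle, the supremum of norms is finite.
sup_k ||T_k|| = max(2, 10, 14, 14, 16, 17, 18, 24) = 24

24


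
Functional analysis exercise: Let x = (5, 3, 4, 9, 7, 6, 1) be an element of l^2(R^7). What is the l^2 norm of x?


The l^2 norm = (sum |x_i|^2)^(1/2)
Sum of 2th powers = 25 + 9 + 16 + 81 + 49 + 36 + 1 = 217
||x||_2 = (217)^(1/2) = 14.7309

14.7309


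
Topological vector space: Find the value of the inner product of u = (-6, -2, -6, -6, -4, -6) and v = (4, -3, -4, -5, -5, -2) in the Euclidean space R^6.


Computing the standard inner product <u, v> = sum u_i * v_i
= -6*4 + -2*-3 + -6*-4 + -6*-5 + -4*-5 + -6*-2
= -24 + 6 + 24 + 30 + 20 + 12
= 68

68


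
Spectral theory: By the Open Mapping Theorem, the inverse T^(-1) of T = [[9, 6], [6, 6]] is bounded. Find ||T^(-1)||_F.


det(T) = 9*6 - 6*6 = 18
T^(-1) = (1/18) * [[6, -6], [-6, 9]] = [[0.3333, -0.3333], [-0.3333, 0.5000]]
||T^(-1)||_F^2 = 0.3333^2 + (-0.3333)^2 + (-0.3333)^2 + 0.5000^2 = 0.5833
||T^(-1)||_F = sqrt(0.5833) = 0.7638

0.7638


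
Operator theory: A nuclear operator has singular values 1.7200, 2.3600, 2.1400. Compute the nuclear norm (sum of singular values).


The nuclear norm is the sum of all singular values.
||T||_1 = 1.7200 + 2.3600 + 2.1400
= 6.2200

6.2200


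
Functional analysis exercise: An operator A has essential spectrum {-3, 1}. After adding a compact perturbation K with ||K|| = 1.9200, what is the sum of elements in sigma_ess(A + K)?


By Weyl's theorem, the essential spectrum is invariant under compact perturbations.
sigma_ess(A + K) = sigma_ess(A) = {-3, 1}
Sum = -3 + 1 = -2

-2


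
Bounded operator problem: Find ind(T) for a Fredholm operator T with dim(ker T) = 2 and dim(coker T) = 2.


The Fredholm index is defined as ind(T) = dim(ker T) - dim(coker T)
= 2 - 2
= 0

0


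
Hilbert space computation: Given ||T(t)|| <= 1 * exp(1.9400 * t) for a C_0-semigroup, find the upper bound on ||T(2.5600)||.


||T(2.5600)|| <= 1 * exp(1.9400 * 2.5600)
= 1 * exp(4.9664)
= 1 * 143.5093
= 143.5093

143.5093


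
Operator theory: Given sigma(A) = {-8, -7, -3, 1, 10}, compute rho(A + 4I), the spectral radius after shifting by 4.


Spectrum of A + 4I = {-4, -3, 1, 5, 14}
Spectral radius = max |lambda| over the shifted spectrum
= max(4, 3, 1, 5, 14) = 14

14


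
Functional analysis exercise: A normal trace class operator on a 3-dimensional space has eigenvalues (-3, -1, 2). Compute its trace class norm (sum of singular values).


For a normal operator, singular values equal |eigenvalues|.
Trace norm = sum |lambda_i| = 3 + 1 + 2
= 6

6


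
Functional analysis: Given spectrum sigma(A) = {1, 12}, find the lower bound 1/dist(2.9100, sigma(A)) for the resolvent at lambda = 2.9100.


dist(2.9100, {1, 12}) = min(|2.9100 - 1|, |2.9100 - 12|)
= min(1.9100, 9.0900) = 1.9100
Resolvent bound = 1/1.9100 = 0.5236

0.5236


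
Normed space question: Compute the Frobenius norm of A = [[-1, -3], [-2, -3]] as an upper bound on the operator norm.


||A||_F^2 = sum a_ij^2
= (-1)^2 + (-3)^2 + (-2)^2 + (-3)^2
= 1 + 9 + 4 + 9 = 23
||A||_F = sqrt(23) = 4.7958

4.7958


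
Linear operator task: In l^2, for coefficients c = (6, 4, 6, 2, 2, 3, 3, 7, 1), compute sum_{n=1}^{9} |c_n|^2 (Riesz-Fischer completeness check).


sum |c_n|^2 = 6^2 + 4^2 + 6^2 + 2^2 + 2^2 + 3^2 + 3^2 + 7^2 + 1^2
= 36 + 16 + 36 + 4 + 4 + 9 + 9 + 49 + 1
= 164

164


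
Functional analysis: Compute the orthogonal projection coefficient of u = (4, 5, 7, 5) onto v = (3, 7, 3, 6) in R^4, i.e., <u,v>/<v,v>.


Computing <u,v> = 4*3 + 5*7 + 7*3 + 5*6 = 98
Computing <v,v> = 3^2 + 7^2 + 3^2 + 6^2 = 103
Projection coefficient = 98/103 = 0.9515

0.9515


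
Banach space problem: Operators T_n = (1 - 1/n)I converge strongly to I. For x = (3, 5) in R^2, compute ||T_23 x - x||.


T_23 x - x = (1 - 1/23)x - x = -x/23
||x|| = sqrt(34) = 5.8310
||T_23 x - x|| = ||x||/23 = 5.8310/23 = 0.2535

0.2535


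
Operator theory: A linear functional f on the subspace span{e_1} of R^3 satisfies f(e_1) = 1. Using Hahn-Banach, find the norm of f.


The norm of f is given by ||f|| = sup_{||x||=1} |f(x)|.
On span{e_1}, ||e_1|| = 1, so ||f|| = |f(e_1)| / ||e_1||
= |1| / 1 = 1.0000

1.0000


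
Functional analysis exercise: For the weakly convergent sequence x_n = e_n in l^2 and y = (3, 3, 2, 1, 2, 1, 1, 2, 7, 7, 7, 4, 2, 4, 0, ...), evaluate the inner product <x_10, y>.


x_10 = e_10 is the standard basis vector with 1 in position 10.
<x_10, y> = y_10 = 7
As n -> infinity, <x_n, y> -> 0, confirming weak convergence of (x_n) to 0.

7


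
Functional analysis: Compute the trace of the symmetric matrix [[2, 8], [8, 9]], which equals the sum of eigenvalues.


For a self-adjoint (symmetric) matrix, the eigenvalues are real.
The sum of eigenvalues equals the trace of the matrix.
trace = 2 + 9 = 11

11


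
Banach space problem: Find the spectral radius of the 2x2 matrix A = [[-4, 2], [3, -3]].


For a 2x2 matrix, eigenvalues satisfy lambda^2 - (trace)*lambda + det = 0
trace = -4 + -3 = -7
det = -4*-3 - 2*3 = 6
discriminant = (-7)^2 - 4*(6) = 25
spectral radius = max |eigenvalue| = 6.0000

6.0000


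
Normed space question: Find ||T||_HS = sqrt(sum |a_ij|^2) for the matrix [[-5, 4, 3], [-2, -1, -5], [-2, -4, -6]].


The Hilbert-Schmidt norm is sqrt(sum of squares of all entries).
Sum of squares = (-5)^2 + 4^2 + 3^2 + (-2)^2 + (-1)^2 + (-5)^2 + (-2)^2 + (-4)^2 + (-6)^2
= 25 + 16 + 9 + 4 + 1 + 25 + 4 + 16 + 36 = 136
||T||_HS = sqrt(136) = 11.6619

11.6619


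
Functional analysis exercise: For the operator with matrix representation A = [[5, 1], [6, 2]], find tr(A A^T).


trace(A * A^T) = sum of squares of all entries
= 5^2 + 1^2 + 6^2 + 2^2
= 25 + 1 + 36 + 4
= 66

66


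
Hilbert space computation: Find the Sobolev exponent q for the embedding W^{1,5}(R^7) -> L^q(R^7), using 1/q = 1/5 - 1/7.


Using the Sobolev embedding formula: 1/q = 1/p - k/n
1/q = 1/5 - 1/7 = 2/35
q = 1/(2/35) = 35/2 = 17.5000

17.5000


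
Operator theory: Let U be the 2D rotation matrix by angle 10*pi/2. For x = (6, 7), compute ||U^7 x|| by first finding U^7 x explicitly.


U is a rotation by theta = 10*pi/2
U^7 = rotation by 7*theta = 70*pi/2 = 2*pi/2 (mod 2*pi)
cos(2*pi/2) = -1.0000, sin(2*pi/2) = 0.0000
U^7 x = (-1.0000 * 6 - 0.0000 * 7, 0.0000 * 6 + -1.0000 * 7)
= (-6.0000, -7.0000)
||U^7 x|| = sqrt((-6.0000)^2 + (-7.0000)^2) = sqrt(85.0000) = 9.2195

9.2195


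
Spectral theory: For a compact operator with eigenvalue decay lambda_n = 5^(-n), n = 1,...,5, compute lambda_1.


The eigenvalue formula gives lambda_1 = 1/5^1
= 1/5
= 0.2000

0.2000


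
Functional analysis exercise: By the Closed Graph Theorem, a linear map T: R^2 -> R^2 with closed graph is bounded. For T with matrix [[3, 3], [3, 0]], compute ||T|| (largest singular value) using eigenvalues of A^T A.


A^T A = [[18, 9], [9, 9]]
trace(A^T A) = 27, det(A^T A) = 81
discriminant = 27^2 - 4*81 = 405
Largest eigenvalue of A^T A = (trace + sqrt(disc))/2 = 23.5623
||T|| = sqrt(23.5623) = 4.8541

4.8541


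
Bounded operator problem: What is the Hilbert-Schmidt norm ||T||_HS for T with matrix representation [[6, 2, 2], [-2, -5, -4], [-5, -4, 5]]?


The Hilbert-Schmidt norm is sqrt(sum of squares of all entries).
Sum of squares = 6^2 + 2^2 + 2^2 + (-2)^2 + (-5)^2 + (-4)^2 + (-5)^2 + (-4)^2 + 5^2
= 36 + 4 + 4 + 4 + 25 + 16 + 25 + 16 + 25 = 155
||T||_HS = sqrt(155) = 12.4499

12.4499


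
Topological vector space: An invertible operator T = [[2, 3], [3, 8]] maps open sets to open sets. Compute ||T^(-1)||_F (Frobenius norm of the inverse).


det(T) = 2*8 - 3*3 = 7
T^(-1) = (1/7) * [[8, -3], [-3, 2]] = [[1.1429, -0.4286], [-0.4286, 0.2857]]
||T^(-1)||_F^2 = 1.1429^2 + (-0.4286)^2 + (-0.4286)^2 + 0.2857^2 = 1.7551
||T^(-1)||_F = sqrt(1.7551) = 1.3248

1.3248


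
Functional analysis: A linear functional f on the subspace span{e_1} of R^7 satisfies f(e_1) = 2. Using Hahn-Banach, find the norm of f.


The norm of f is given by ||f|| = sup_{||x||=1} |f(x)|.
On span{e_1}, ||e_1|| = 1, so ||f|| = |f(e_1)| / ||e_1||
= |2| / 1 = 2.0000

2.0000


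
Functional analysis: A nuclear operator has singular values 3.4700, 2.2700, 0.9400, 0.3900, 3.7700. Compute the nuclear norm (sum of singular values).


The nuclear norm is the sum of all singular values.
||T||_1 = 3.4700 + 2.2700 + 0.9400 + 0.3900 + 3.7700
= 10.8400

10.8400


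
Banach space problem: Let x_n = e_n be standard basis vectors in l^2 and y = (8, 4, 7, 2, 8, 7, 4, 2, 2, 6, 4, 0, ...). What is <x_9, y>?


x_9 = e_9 is the standard basis vector with 1 in position 9.
<x_9, y> = y_9 = 2
As n -> infinity, <x_n, y> -> 0, confirming weak convergence of (x_n) to 0.

2


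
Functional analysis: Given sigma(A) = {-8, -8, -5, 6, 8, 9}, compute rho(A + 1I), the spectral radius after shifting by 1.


Spectrum of A + 1I = {-7, -7, -4, 7, 9, 10}
Spectral radius = max |lambda| over the shifted spectrum
= max(7, 7, 4, 7, 9, 10) = 10

10


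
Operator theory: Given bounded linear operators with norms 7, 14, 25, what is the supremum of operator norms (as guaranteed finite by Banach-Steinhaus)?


By the Uniform Boundedness Principle, the supremum of norms is finite.
sup_k ||T_k|| = max(7, 14, 25) = 25

25


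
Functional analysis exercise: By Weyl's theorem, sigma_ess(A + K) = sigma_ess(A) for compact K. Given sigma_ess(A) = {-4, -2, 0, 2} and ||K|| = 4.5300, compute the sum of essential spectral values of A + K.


By Weyl's theorem, the essential spectrum is invariant under compact perturbations.
sigma_ess(A + K) = sigma_ess(A) = {-4, -2, 0, 2}
Sum = -4 + -2 + 0 + 2 = -4

-4


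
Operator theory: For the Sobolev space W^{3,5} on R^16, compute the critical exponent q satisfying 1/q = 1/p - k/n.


Using the Sobolev embedding formula: 1/q = 1/p - k/n
1/q = 1/5 - 3/16 = 1/80
q = 1/(1/80) = 80

80.0000


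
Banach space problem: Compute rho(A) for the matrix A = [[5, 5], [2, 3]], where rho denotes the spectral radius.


For a 2x2 matrix, eigenvalues satisfy lambda^2 - (trace)*lambda + det = 0
trace = 5 + 3 = 8
det = 5*3 - 5*2 = 5
discriminant = 8^2 - 4*(5) = 44
spectral radius = max |eigenvalue| = 7.3166

7.3166


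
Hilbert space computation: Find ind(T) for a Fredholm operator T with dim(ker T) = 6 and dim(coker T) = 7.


The Fredholm index is defined as ind(T) = dim(ker T) - dim(coker T)
= 6 - 7
= -1

-1


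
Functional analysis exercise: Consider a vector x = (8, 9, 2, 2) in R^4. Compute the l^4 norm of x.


The l^4 norm = (sum |x_i|^4)^(1/4)
Sum of 4th powers = 4096 + 6561 + 16 + 16 = 10689
||x||_4 = (10689)^(1/4) = 10.1680

10.1680


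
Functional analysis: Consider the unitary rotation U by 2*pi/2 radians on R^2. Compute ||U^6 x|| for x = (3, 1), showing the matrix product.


U is a rotation by theta = 2*pi/2
U^6 = rotation by 6*theta = 12*pi/2 = 0*pi/2 (mod 2*pi)
cos(0*pi/2) = 1.0000, sin(0*pi/2) = 0.0000
U^6 x = (1.0000 * 3 - 0.0000 * 1, 0.0000 * 3 + 1.0000 * 1)
= (3.0000, 1.0000)
||U^6 x|| = sqrt(3.0000^2 + 1.0000^2) = sqrt(10.0000) = 3.1623

3.1623


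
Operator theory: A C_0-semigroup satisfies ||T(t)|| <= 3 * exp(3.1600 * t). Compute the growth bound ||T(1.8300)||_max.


||T(1.8300)|| <= 3 * exp(3.1600 * 1.8300)
= 3 * exp(5.7828)
= 3 * 324.6670
= 974.0010

974.0010


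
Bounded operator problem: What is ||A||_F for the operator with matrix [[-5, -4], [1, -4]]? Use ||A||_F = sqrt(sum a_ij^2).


||A||_F^2 = sum a_ij^2
= (-5)^2 + (-4)^2 + 1^2 + (-4)^2
= 25 + 16 + 1 + 16 = 58
||A||_F = sqrt(58) = 7.6158

7.6158


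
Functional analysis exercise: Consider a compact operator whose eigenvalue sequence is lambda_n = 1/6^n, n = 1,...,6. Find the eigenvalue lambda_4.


The eigenvalue formula gives lambda_4 = 1/6^4
= 1/1296
= 7.7160e-04

7.7160e-04


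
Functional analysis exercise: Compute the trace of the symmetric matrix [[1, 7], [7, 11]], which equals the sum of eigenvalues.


For a self-adjoint (symmetric) matrix, the eigenvalues are real.
The sum of eigenvalues equals the trace of the matrix.
trace = 1 + 11 = 12

12


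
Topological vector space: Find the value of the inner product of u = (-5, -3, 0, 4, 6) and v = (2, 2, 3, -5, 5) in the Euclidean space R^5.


Computing the standard inner product <u, v> = sum u_i * v_i
= -5*2 + -3*2 + 0*3 + 4*-5 + 6*5
= -10 + -6 + 0 + -20 + 30
= -6

-6


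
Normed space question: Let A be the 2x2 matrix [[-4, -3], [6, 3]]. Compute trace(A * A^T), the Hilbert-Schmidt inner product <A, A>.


trace(A * A^T) = sum of squares of all entries
= (-4)^2 + (-3)^2 + 6^2 + 3^2
= 16 + 9 + 36 + 9
= 70

70


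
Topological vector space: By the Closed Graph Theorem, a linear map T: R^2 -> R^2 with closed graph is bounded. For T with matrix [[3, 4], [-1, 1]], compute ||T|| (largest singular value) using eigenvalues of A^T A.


A^T A = [[10, 11], [11, 17]]
trace(A^T A) = 27, det(A^T A) = 49
discriminant = 27^2 - 4*49 = 533
Largest eigenvalue of A^T A = (trace + sqrt(disc))/2 = 25.0434
||T|| = sqrt(25.0434) = 5.0043

5.0043


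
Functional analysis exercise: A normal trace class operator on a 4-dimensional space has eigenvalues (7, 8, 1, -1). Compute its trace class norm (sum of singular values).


For a normal operator, singular values equal |eigenvalues|.
Trace norm = sum |lambda_i| = 7 + 8 + 1 + 1
= 17

17


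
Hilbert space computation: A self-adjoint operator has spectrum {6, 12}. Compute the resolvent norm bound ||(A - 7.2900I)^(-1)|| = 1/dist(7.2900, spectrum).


dist(7.2900, {6, 12}) = min(|7.2900 - 6|, |7.2900 - 12|)
= min(1.2900, 4.7100) = 1.2900
Resolvent bound = 1/1.2900 = 0.7752

0.7752


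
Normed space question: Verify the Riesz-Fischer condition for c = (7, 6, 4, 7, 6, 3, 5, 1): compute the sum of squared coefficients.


sum |c_n|^2 = 7^2 + 6^2 + 4^2 + 7^2 + 6^2 + 3^2 + 5^2 + 1^2
= 49 + 36 + 16 + 49 + 36 + 9 + 25 + 1
= 221

221


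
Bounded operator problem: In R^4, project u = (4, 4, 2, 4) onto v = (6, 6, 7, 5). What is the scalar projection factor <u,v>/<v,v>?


Computing <u,v> = 4*6 + 4*6 + 2*7 + 4*5 = 82
Computing <v,v> = 6^2 + 6^2 + 7^2 + 5^2 = 146
Projection coefficient = 82/146 = 0.5616

0.5616


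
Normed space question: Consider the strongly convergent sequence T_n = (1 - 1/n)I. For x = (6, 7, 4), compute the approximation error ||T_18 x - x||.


T_18 x - x = (1 - 1/18)x - x = -x/18
||x|| = sqrt(101) = 10.0499
||T_18 x - x|| = ||x||/18 = 10.0499/18 = 0.5583

0.5583


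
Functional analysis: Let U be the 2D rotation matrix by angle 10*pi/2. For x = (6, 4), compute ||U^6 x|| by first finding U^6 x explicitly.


U is a rotation by theta = 10*pi/2
U^6 = rotation by 6*theta = 60*pi/2 = 0*pi/2 (mod 2*pi)
cos(0*pi/2) = 1.0000, sin(0*pi/2) = 0.0000
U^6 x = (1.0000 * 6 - 0.0000 * 4, 0.0000 * 6 + 1.0000 * 4)
= (6.0000, 4.0000)
||U^6 x|| = sqrt(6.0000^2 + 4.0000^2) = sqrt(52.0000) = 7.2111

7.2111


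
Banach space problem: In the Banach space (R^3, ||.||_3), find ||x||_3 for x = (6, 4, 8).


The l^3 norm = (sum |x_i|^3)^(1/3)
Sum of 3th powers = 216 + 64 + 512 = 792
||x||_3 = (792)^(1/3) = 9.2521

9.2521


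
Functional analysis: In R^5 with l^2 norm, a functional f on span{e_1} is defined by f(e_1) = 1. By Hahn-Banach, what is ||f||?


The norm of f is given by ||f|| = sup_{||x||=1} |f(x)|.
On span{e_1}, ||e_1|| = 1, so ||f|| = |f(e_1)| / ||e_1||
= |1| / 1 = 1.0000

1.0000


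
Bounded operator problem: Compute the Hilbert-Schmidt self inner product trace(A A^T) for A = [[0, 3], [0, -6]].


trace(A * A^T) = sum of squares of all entries
= 0^2 + 3^2 + 0^2 + (-6)^2
= 0 + 9 + 0 + 36
= 45

45


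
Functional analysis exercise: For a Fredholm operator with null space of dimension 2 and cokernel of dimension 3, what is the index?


The Fredholm index is defined as ind(T) = dim(ker T) - dim(coker T)
= 2 - 3
= -1

-1


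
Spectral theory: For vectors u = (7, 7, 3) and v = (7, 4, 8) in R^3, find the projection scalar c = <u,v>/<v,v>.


Computing <u,v> = 7*7 + 7*4 + 3*8 = 101
Computing <v,v> = 7^2 + 4^2 + 8^2 = 129
Projection coefficient = 101/129 = 0.7829

0.7829


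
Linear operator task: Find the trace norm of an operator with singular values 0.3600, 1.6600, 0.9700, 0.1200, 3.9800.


The nuclear norm is the sum of all singular values.
||T||_1 = 0.3600 + 1.6600 + 0.9700 + 0.1200 + 3.9800
= 7.0900

7.0900


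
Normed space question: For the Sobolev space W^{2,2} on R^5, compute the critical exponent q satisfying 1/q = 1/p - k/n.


Using the Sobolev embedding formula: 1/q = 1/p - k/n
1/q = 1/2 - 2/5 = 1/10
q = 1/(1/10) = 10

10.0000
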